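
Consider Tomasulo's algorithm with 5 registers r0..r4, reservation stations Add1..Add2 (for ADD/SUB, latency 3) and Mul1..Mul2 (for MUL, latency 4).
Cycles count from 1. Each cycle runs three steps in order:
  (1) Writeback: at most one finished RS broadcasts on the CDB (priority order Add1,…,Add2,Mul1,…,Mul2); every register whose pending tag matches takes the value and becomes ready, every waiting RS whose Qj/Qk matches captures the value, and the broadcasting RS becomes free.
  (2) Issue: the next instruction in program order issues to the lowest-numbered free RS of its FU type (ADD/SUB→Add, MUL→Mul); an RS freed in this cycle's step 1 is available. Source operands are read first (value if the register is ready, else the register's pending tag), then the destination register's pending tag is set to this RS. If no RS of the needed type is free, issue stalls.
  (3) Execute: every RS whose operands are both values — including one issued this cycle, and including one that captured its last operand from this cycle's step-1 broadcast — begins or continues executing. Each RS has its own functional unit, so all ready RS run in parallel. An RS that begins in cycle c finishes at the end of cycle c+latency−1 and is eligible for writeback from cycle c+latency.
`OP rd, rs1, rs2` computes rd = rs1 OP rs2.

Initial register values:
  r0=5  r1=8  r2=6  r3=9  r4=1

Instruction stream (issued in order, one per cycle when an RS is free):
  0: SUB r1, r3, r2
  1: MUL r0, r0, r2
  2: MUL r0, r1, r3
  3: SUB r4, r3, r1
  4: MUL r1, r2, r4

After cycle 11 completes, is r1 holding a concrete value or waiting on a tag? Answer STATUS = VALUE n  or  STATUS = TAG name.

STATUS = VALUE 36

  c1: issue SUB r1<-Add1  regs: r0:5,r1:Add1,r2:6,r3:9,r4:1
  c2: issue MUL r0<-Mul1  regs: r0:Mul1,r1:Add1,r2:6,r3:9,r4:1
  c3: issue MUL r0<-Mul2  regs: r0:Mul2,r1:Add1,r2:6,r3:9,r4:1
  c4: CDB Add1=3; issue SUB r4<-Add1  regs: r0:Mul2,r1:3,r2:6,r3:9,r4:Add1
  c5: stall  regs: r0:Mul2,r1:3,r2:6,r3:9,r4:Add1
  c6: CDB Mul1=30; issue MUL r1<-Mul1  regs: r0:Mul2,r1:Mul1,r2:6,r3:9,r4:Add1
  c7: CDB Add1=6  regs: r0:Mul2,r1:Mul1,r2:6,r3:9,r4:6
  c8: CDB Mul2=27  regs: r0:27,r1:Mul1,r2:6,r3:9,r4:6
  c9: -  regs: r0:27,r1:Mul1,r2:6,r3:9,r4:6
  c10: -  regs: r0:27,r1:Mul1,r2:6,r3:9,r4:6
  c11: CDB Mul1=36  regs: r0:27,r1:36,r2:6,r3:9,r4:6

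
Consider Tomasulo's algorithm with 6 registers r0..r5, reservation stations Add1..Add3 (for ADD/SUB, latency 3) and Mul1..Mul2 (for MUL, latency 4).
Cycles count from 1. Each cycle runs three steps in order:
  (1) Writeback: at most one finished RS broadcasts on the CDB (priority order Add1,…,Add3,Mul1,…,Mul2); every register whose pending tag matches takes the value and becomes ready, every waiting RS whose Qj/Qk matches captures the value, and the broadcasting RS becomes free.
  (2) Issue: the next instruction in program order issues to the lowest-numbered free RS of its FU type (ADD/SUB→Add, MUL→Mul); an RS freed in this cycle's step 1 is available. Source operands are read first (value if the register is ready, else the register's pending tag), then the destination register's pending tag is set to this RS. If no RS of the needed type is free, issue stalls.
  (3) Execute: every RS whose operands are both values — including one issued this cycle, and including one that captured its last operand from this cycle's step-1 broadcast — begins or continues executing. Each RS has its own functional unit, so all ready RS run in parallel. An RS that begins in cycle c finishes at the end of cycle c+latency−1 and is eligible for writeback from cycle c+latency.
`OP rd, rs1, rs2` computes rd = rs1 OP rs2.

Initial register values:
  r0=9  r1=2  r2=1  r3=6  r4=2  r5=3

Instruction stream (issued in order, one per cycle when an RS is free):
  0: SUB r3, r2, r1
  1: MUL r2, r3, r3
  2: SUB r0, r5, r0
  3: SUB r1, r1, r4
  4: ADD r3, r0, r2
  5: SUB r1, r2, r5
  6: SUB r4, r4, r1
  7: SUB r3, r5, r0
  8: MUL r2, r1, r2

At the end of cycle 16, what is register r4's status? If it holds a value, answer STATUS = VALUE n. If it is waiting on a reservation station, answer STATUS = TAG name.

c1: issue SUB r3<-Add1 | r0:9,r1:2,r2:1,r3:Add1,r4:2,r5:3
c2: issue MUL r2<-Mul1 | r0:9,r1:2,r2:Mul1,r3:Add1,r4:2,r5:3
c3: issue SUB r0<-Add2 | r0:Add2,r1:2,r2:Mul1,r3:Add1,r4:2,r5:3
c4: CDB Add1=-1; issue SUB r1<-Add1 | r0:Add2,r1:Add1,r2:Mul1,r3:-1,r4:2,r5:3
c5: issue ADD r3<-Add3 | r0:Add2,r1:Add1,r2:Mul1,r3:Add3,r4:2,r5:3
c6: CDB Add2=-6; issue SUB r1<-Add2 | r0:-6,r1:Add2,r2:Mul1,r3:Add3,r4:2,r5:3
c7: CDB Add1=0; issue SUB r4<-Add1 | r0:-6,r1:Add2,r2:Mul1,r3:Add3,r4:Add1,r5:3
c8: CDB Mul1=1; stall | r0:-6,r1:Add2,r2:1,r3:Add3,r4:Add1,r5:3
c9: stall | r0:-6,r1:Add2,r2:1,r3:Add3,r4:Add1,r5:3
c10: stall | r0:-6,r1:Add2,r2:1,r3:Add3,r4:Add1,r5:3
c11: CDB Add2=-2; issue SUB r3<-Add2 | r0:-6,r1:-2,r2:1,r3:Add2,r4:Add1,r5:3
c12: CDB Add3=-5; issue MUL r2<-Mul1 | r0:-6,r1:-2,r2:Mul1,r3:Add2,r4:Add1,r5:3
c13: - | r0:-6,r1:-2,r2:Mul1,r3:Add2,r4:Add1,r5:3
c14: CDB Add1=4 | r0:-6,r1:-2,r2:Mul1,r3:Add2,r4:4,r5:3
c15: CDB Add2=9 | r0:-6,r1:-2,r2:Mul1,r3:9,r4:4,r5:3
c16: CDB Mul1=-2 | r0:-6,r1:-2,r2:-2,r3:9,r4:4,r5:3

STATUS = VALUE 4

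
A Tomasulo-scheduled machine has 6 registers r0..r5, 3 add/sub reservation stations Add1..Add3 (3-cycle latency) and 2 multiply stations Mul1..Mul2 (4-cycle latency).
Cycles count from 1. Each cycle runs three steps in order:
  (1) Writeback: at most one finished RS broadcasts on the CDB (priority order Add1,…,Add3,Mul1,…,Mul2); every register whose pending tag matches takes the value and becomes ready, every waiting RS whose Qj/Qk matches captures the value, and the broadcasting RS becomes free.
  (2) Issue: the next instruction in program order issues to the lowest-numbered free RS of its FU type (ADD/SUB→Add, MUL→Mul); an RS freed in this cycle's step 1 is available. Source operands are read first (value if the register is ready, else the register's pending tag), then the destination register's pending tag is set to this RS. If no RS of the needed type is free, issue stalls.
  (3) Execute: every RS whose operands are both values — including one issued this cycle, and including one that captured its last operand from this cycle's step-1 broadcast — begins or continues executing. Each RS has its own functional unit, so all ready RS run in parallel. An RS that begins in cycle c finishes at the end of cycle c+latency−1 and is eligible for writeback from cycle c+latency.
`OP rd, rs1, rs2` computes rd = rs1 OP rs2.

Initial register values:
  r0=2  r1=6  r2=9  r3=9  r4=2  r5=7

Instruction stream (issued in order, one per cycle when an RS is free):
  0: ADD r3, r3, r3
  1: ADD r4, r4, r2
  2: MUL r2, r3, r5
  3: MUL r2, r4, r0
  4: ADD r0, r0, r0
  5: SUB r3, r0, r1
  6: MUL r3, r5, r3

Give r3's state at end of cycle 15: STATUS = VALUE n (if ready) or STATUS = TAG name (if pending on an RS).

STATUS = VALUE -14

  c1: issue ADD r3<-Add1  regs: r0:2,r1:6,r2:9,r3:Add1,r4:2,r5:7
  c2: issue ADD r4<-Add2  regs: r0:2,r1:6,r2:9,r3:Add1,r4:Add2,r5:7
  c3: issue MUL r2<-Mul1  regs: r0:2,r1:6,r2:Mul1,r3:Add1,r4:Add2,r5:7
  c4: CDB Add1=18; issue MUL r2<-Mul2  regs: r0:2,r1:6,r2:Mul2,r3:18,r4:Add2,r5:7
  c5: CDB Add2=11; issue ADD r0<-Add1  regs: r0:Add1,r1:6,r2:Mul2,r3:18,r4:11,r5:7
  c6: issue SUB r3<-Add2  regs: r0:Add1,r1:6,r2:Mul2,r3:Add2,r4:11,r5:7
  c7: stall  regs: r0:Add1,r1:6,r2:Mul2,r3:Add2,r4:11,r5:7
  c8: CDB Add1=4; stall  regs: r0:4,r1:6,r2:Mul2,r3:Add2,r4:11,r5:7
  c9: CDB Mul1=126; issue MUL r3<-Mul1  regs: r0:4,r1:6,r2:Mul2,r3:Mul1,r4:11,r5:7
  c10: CDB Mul2=22  regs: r0:4,r1:6,r2:22,r3:Mul1,r4:11,r5:7
  c11: CDB Add2=-2  regs: r0:4,r1:6,r2:22,r3:Mul1,r4:11,r5:7
  c12: -  regs: r0:4,r1:6,r2:22,r3:Mul1,r4:11,r5:7
  c13: -  regs: r0:4,r1:6,r2:22,r3:Mul1,r4:11,r5:7
  c14: -  regs: r0:4,r1:6,r2:22,r3:Mul1,r4:11,r5:7
  c15: CDB Mul1=-14  regs: r0:4,r1:6,r2:22,r3:-14,r4:11,r5:7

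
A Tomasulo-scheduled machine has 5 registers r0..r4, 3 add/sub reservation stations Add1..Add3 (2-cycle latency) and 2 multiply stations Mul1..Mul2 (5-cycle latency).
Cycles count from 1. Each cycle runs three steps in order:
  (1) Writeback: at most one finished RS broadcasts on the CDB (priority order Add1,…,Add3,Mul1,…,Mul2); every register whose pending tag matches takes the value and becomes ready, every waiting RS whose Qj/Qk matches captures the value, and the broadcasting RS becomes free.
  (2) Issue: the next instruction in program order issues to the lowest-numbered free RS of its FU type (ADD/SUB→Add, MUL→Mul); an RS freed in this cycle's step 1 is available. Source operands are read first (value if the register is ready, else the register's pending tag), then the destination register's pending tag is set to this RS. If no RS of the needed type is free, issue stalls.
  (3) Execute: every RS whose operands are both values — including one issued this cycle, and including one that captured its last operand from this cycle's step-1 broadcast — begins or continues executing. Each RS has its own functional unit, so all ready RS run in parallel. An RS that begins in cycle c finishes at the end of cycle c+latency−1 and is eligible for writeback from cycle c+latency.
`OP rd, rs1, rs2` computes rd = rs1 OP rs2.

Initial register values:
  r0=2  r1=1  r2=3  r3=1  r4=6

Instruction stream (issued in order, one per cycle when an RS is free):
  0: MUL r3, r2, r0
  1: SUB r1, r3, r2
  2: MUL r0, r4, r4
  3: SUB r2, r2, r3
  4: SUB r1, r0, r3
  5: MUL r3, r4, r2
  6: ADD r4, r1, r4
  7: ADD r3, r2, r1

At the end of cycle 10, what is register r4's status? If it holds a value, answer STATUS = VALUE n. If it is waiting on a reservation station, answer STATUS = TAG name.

STATUS = TAG Add1

c1: issue MUL r3<-Mul1 | r0:2,r1:1,r2:3,r3:Mul1,r4:6
c2: issue SUB r1<-Add1 | r0:2,r1:Add1,r2:3,r3:Mul1,r4:6
c3: issue MUL r0<-Mul2 | r0:Mul2,r1:Add1,r2:3,r3:Mul1,r4:6
c4: issue SUB r2<-Add2 | r0:Mul2,r1:Add1,r2:Add2,r3:Mul1,r4:6
c5: issue SUB r1<-Add3 | r0:Mul2,r1:Add3,r2:Add2,r3:Mul1,r4:6
c6: CDB Mul1=6; issue MUL r3<-Mul1 | r0:Mul2,r1:Add3,r2:Add2,r3:Mul1,r4:6
c7: stall | r0:Mul2,r1:Add3,r2:Add2,r3:Mul1,r4:6
c8: CDB Add1=3; issue ADD r4<-Add1 | r0:Mul2,r1:Add3,r2:Add2,r3:Mul1,r4:Add1
c9: CDB Add2=-3; issue ADD r3<-Add2 | r0:Mul2,r1:Add3,r2:-3,r3:Add2,r4:Add1
c10: CDB Mul2=36 | r0:36,r1:Add3,r2:-3,r3:Add2,r4:Add1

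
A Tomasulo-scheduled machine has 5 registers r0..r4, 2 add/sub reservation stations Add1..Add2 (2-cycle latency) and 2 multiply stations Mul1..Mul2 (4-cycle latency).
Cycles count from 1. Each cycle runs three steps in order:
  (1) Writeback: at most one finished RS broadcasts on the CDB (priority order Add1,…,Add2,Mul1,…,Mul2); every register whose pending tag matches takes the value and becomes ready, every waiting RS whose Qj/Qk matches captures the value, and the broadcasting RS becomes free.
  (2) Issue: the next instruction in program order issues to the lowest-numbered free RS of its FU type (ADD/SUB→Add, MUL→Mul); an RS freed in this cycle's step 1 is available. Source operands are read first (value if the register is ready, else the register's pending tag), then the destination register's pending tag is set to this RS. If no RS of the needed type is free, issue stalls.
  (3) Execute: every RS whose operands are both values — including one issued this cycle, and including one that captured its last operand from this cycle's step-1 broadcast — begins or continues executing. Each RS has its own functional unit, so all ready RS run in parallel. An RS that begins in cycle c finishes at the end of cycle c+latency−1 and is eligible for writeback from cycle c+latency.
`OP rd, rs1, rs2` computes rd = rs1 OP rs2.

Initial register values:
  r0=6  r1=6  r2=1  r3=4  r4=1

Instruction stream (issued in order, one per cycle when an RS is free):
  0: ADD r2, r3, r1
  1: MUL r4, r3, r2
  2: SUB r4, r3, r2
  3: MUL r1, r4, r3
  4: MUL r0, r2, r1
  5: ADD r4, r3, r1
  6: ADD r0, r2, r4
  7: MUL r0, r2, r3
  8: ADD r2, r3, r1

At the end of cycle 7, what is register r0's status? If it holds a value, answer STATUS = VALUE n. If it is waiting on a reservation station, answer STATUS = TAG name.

cycle 1: issue ADD r2<-Add1 // r0:6,r1:6,r2:Add1,r3:4,r4:1
cycle 2: issue MUL r4<-Mul1 // r0:6,r1:6,r2:Add1,r3:4,r4:Mul1
cycle 3: CDB Add1=10; issue SUB r4<-Add1 // r0:6,r1:6,r2:10,r3:4,r4:Add1
cycle 4: issue MUL r1<-Mul2 // r0:6,r1:Mul2,r2:10,r3:4,r4:Add1
cycle 5: CDB Add1=-6; stall // r0:6,r1:Mul2,r2:10,r3:4,r4:-6
cycle 6: stall // r0:6,r1:Mul2,r2:10,r3:4,r4:-6
cycle 7: CDB Mul1=40; issue MUL r0<-Mul1 // r0:Mul1,r1:Mul2,r2:10,r3:4,r4:-6

STATUS = TAG Mul1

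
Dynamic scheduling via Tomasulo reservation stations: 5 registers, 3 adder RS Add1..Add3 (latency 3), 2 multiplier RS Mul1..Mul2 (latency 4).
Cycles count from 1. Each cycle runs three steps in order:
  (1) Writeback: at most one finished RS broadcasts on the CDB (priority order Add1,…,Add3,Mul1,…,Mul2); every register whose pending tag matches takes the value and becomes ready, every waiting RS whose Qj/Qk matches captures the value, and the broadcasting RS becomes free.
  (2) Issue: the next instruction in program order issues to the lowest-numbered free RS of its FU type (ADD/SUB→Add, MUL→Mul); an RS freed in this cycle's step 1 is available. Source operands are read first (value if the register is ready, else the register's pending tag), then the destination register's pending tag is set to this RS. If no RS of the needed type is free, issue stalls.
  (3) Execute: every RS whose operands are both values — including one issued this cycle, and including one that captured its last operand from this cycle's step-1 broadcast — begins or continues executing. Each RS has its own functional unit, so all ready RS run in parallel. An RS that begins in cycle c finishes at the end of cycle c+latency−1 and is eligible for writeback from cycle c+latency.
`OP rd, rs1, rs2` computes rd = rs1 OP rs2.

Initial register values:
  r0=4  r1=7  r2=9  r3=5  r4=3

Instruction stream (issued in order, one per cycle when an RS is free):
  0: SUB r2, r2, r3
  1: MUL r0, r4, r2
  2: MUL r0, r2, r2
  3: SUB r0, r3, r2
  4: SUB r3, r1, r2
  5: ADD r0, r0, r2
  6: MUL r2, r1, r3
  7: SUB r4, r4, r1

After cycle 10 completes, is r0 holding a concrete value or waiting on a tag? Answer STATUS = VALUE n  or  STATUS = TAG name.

STATUS = VALUE 5

  c1: issue SUB r2<-Add1  regs: r0:4,r1:7,r2:Add1,r3:5,r4:3
  c2: issue MUL r0<-Mul1  regs: r0:Mul1,r1:7,r2:Add1,r3:5,r4:3
  c3: issue MUL r0<-Mul2  regs: r0:Mul2,r1:7,r2:Add1,r3:5,r4:3
  c4: CDB Add1=4; issue SUB r0<-Add1  regs: r0:Add1,r1:7,r2:4,r3:5,r4:3
  c5: issue SUB r3<-Add2  regs: r0:Add1,r1:7,r2:4,r3:Add2,r4:3
  c6: issue ADD r0<-Add3  regs: r0:Add3,r1:7,r2:4,r3:Add2,r4:3
  c7: CDB Add1=1; stall  regs: r0:Add3,r1:7,r2:4,r3:Add2,r4:3
  c8: CDB Add2=3; stall  regs: r0:Add3,r1:7,r2:4,r3:3,r4:3
  c9: CDB Mul1=12; issue MUL r2<-Mul1  regs: r0:Add3,r1:7,r2:Mul1,r3:3,r4:3
  c10: CDB Add3=5; issue SUB r4<-Add1  regs: r0:5,r1:7,r2:Mul1,r3:3,r4:Add1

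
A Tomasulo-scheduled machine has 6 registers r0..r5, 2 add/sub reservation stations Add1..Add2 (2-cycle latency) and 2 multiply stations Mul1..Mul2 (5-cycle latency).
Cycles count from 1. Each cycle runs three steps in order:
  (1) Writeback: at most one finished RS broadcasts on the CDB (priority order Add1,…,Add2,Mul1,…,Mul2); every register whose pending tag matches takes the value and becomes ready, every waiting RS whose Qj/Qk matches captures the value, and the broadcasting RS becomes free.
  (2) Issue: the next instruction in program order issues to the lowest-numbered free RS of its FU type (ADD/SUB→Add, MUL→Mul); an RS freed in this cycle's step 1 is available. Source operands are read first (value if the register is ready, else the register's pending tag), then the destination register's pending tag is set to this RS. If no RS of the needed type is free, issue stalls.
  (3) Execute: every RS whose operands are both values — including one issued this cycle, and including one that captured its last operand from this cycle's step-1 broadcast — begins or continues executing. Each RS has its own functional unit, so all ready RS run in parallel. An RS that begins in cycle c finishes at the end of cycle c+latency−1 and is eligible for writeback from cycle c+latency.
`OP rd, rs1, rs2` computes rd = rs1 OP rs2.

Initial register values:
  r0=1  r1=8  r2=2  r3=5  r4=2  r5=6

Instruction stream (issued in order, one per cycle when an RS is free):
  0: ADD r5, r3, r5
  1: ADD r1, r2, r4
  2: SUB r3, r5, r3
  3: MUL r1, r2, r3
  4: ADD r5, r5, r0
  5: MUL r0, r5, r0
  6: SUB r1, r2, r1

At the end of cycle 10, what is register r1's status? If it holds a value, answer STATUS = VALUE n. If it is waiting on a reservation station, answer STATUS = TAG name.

STATUS = TAG Add1

cycle 1: issue ADD r5<-Add1 // r0:1,r1:8,r2:2,r3:5,r4:2,r5:Add1
cycle 2: issue ADD r1<-Add2 // r0:1,r1:Add2,r2:2,r3:5,r4:2,r5:Add1
cycle 3: CDB Add1=11; issue SUB r3<-Add1 // r0:1,r1:Add2,r2:2,r3:Add1,r4:2,r5:11
cycle 4: CDB Add2=4; issue MUL r1<-Mul1 // r0:1,r1:Mul1,r2:2,r3:Add1,r4:2,r5:11
cycle 5: CDB Add1=6; issue ADD r5<-Add1 // r0:1,r1:Mul1,r2:2,r3:6,r4:2,r5:Add1
cycle 6: issue MUL r0<-Mul2 // r0:Mul2,r1:Mul1,r2:2,r3:6,r4:2,r5:Add1
cycle 7: CDB Add1=12; issue SUB r1<-Add1 // r0:Mul2,r1:Add1,r2:2,r3:6,r4:2,r5:12
cycle 8: - // r0:Mul2,r1:Add1,r2:2,r3:6,r4:2,r5:12
cycle 9: - // r0:Mul2,r1:Add1,r2:2,r3:6,r4:2,r5:12
cycle 10: CDB Mul1=12 // r0:Mul2,r1:Add1,r2:2,r3:6,r4:2,r5:12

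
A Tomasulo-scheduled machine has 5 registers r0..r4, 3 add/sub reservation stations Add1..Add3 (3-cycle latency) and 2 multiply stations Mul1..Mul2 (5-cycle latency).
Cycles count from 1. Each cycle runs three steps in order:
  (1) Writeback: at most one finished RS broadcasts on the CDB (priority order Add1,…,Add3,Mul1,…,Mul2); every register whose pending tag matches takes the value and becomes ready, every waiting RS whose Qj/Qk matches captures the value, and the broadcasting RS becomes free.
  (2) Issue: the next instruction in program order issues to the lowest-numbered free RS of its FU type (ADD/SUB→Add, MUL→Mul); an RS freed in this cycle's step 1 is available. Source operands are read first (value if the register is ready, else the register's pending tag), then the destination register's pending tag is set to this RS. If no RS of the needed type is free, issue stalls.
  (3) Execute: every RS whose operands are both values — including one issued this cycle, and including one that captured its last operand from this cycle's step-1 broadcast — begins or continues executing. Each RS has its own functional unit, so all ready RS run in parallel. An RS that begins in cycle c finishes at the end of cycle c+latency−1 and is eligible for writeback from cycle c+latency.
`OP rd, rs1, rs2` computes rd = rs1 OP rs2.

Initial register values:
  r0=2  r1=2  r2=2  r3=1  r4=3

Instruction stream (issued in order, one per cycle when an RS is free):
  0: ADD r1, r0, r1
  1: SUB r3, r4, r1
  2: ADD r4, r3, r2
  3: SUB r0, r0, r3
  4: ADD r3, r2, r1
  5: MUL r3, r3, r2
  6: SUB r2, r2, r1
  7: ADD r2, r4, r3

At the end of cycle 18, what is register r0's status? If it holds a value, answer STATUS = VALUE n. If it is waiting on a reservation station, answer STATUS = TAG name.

  c1: issue ADD r1<-Add1  regs: r0:2,r1:Add1,r2:2,r3:1,r4:3
  c2: issue SUB r3<-Add2  regs: r0:2,r1:Add1,r2:2,r3:Add2,r4:3
  c3: issue ADD r4<-Add3  regs: r0:2,r1:Add1,r2:2,r3:Add2,r4:Add3
  c4: CDB Add1=4; issue SUB r0<-Add1  regs: r0:Add1,r1:4,r2:2,r3:Add2,r4:Add3
  c5: stall  regs: r0:Add1,r1:4,r2:2,r3:Add2,r4:Add3
  c6: stall  regs: r0:Add1,r1:4,r2:2,r3:Add2,r4:Add3
  c7: CDB Add2=-1; issue ADD r3<-Add2  regs: r0:Add1,r1:4,r2:2,r3:Add2,r4:Add3
  c8: issue MUL r3<-Mul1  regs: r0:Add1,r1:4,r2:2,r3:Mul1,r4:Add3
  c9: stall  regs: r0:Add1,r1:4,r2:2,r3:Mul1,r4:Add3
  c10: CDB Add1=3; issue SUB r2<-Add1  regs: r0:3,r1:4,r2:Add1,r3:Mul1,r4:Add3
  c11: CDB Add2=6; issue ADD r2<-Add2  regs: r0:3,r1:4,r2:Add2,r3:Mul1,r4:Add3
  c12: CDB Add3=1  regs: r0:3,r1:4,r2:Add2,r3:Mul1,r4:1
  c13: CDB Add1=-2  regs: r0:3,r1:4,r2:Add2,r3:Mul1,r4:1
  c14: -  regs: r0:3,r1:4,r2:Add2,r3:Mul1,r4:1
  c15: -  regs: r0:3,r1:4,r2:Add2,r3:Mul1,r4:1
  c16: CDB Mul1=12  regs: r0:3,r1:4,r2:Add2,r3:12,r4:1
  c17: -  regs: r0:3,r1:4,r2:Add2,r3:12,r4:1
  c18: -  regs: r0:3,r1:4,r2:Add2,r3:12,r4:1

STATUS = VALUE 3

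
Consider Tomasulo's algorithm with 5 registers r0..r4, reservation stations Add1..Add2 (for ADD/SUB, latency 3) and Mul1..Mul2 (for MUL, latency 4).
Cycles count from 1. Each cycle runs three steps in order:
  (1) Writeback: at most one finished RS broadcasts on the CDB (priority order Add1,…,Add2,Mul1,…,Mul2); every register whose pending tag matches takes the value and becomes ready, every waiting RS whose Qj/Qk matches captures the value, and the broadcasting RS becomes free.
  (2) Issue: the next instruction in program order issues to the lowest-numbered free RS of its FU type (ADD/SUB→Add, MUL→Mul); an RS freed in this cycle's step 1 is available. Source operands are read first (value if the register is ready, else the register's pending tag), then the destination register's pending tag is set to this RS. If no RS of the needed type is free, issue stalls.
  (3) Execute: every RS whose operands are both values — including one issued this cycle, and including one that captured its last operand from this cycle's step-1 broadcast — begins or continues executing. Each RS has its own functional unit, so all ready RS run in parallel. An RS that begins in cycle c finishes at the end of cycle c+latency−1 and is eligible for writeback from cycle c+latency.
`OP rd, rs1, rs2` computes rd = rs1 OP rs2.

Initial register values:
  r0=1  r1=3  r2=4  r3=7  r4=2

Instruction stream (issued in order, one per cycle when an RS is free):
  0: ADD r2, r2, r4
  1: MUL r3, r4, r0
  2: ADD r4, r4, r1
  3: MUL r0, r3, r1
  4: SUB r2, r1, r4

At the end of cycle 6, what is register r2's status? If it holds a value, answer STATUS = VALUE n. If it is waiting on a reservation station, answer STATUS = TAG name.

  c1: issue ADD r2<-Add1  regs: r0:1,r1:3,r2:Add1,r3:7,r4:2
  c2: issue MUL r3<-Mul1  regs: r0:1,r1:3,r2:Add1,r3:Mul1,r4:2
  c3: issue ADD r4<-Add2  regs: r0:1,r1:3,r2:Add1,r3:Mul1,r4:Add2
  c4: CDB Add1=6; issue MUL r0<-Mul2  regs: r0:Mul2,r1:3,r2:6,r3:Mul1,r4:Add2
  c5: issue SUB r2<-Add1  regs: r0:Mul2,r1:3,r2:Add1,r3:Mul1,r4:Add2
  c6: CDB Add2=5  regs: r0:Mul2,r1:3,r2:Add1,r3:Mul1,r4:5

STATUS = TAG Add1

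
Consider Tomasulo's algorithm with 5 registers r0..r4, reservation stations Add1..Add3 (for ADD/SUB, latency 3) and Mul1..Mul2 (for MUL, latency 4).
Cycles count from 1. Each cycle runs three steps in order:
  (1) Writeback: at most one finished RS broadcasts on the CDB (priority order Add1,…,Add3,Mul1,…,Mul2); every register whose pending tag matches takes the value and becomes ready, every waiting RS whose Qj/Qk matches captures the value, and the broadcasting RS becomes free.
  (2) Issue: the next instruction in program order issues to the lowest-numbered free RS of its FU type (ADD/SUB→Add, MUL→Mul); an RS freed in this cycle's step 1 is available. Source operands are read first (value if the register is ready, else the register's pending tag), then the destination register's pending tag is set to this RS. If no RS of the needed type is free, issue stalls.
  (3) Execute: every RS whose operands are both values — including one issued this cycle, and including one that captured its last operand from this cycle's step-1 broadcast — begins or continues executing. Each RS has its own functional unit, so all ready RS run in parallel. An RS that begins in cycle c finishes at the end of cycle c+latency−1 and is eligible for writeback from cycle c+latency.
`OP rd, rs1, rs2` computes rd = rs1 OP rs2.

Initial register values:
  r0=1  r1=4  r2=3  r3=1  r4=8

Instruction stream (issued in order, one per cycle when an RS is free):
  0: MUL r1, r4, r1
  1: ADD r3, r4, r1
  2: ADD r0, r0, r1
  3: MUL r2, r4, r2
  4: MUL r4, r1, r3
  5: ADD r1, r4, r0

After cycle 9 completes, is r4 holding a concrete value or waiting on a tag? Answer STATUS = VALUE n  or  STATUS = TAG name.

cycle 1: issue MUL r1<-Mul1 // r0:1,r1:Mul1,r2:3,r3:1,r4:8
cycle 2: issue ADD r3<-Add1 // r0:1,r1:Mul1,r2:3,r3:Add1,r4:8
cycle 3: issue ADD r0<-Add2 // r0:Add2,r1:Mul1,r2:3,r3:Add1,r4:8
cycle 4: issue MUL r2<-Mul2 // r0:Add2,r1:Mul1,r2:Mul2,r3:Add1,r4:8
cycle 5: CDB Mul1=32; issue MUL r4<-Mul1 // r0:Add2,r1:32,r2:Mul2,r3:Add1,r4:Mul1
cycle 6: issue ADD r1<-Add3 // r0:Add2,r1:Add3,r2:Mul2,r3:Add1,r4:Mul1
cycle 7: - // r0:Add2,r1:Add3,r2:Mul2,r3:Add1,r4:Mul1
cycle 8: CDB Add1=40 // r0:Add2,r1:Add3,r2:Mul2,r3:40,r4:Mul1
cycle 9: CDB Add2=33 // r0:33,r1:Add3,r2:Mul2,r3:40,r4:Mul1

STATUS = TAG Mul1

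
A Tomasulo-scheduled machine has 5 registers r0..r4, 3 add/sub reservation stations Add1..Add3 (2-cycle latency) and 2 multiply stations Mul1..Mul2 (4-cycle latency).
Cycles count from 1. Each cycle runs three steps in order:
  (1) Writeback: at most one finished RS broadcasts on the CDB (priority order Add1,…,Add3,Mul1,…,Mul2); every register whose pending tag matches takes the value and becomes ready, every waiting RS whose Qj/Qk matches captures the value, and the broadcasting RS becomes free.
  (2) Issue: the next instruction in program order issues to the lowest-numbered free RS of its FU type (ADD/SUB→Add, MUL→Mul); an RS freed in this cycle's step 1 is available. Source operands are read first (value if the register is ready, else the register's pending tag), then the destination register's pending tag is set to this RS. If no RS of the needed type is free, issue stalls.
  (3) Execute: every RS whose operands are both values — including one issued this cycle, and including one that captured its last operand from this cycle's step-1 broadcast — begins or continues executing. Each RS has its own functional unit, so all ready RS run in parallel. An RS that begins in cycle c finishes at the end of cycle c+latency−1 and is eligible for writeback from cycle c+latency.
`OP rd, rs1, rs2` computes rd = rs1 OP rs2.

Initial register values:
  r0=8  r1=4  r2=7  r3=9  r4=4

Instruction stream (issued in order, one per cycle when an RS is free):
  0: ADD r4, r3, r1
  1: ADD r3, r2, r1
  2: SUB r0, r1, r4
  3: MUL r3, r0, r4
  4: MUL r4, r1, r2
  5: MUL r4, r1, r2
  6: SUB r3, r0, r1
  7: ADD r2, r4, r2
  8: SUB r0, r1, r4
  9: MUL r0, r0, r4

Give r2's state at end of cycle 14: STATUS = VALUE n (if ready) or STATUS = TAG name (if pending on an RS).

STATUS = TAG Add2

c1: issue ADD r4<-Add1 | r0:8,r1:4,r2:7,r3:9,r4:Add1
c2: issue ADD r3<-Add2 | r0:8,r1:4,r2:7,r3:Add2,r4:Add1
c3: CDB Add1=13; issue SUB r0<-Add1 | r0:Add1,r1:4,r2:7,r3:Add2,r4:13
c4: CDB Add2=11; issue MUL r3<-Mul1 | r0:Add1,r1:4,r2:7,r3:Mul1,r4:13
c5: CDB Add1=-9; issue MUL r4<-Mul2 | r0:-9,r1:4,r2:7,r3:Mul1,r4:Mul2
c6: stall | r0:-9,r1:4,r2:7,r3:Mul1,r4:Mul2
c7: stall | r0:-9,r1:4,r2:7,r3:Mul1,r4:Mul2
c8: stall | r0:-9,r1:4,r2:7,r3:Mul1,r4:Mul2
c9: CDB Mul1=-117; issue MUL r4<-Mul1 | r0:-9,r1:4,r2:7,r3:-117,r4:Mul1
c10: CDB Mul2=28; issue SUB r3<-Add1 | r0:-9,r1:4,r2:7,r3:Add1,r4:Mul1
c11: issue ADD r2<-Add2 | r0:-9,r1:4,r2:Add2,r3:Add1,r4:Mul1
c12: CDB Add1=-13; issue SUB r0<-Add1 | r0:Add1,r1:4,r2:Add2,r3:-13,r4:Mul1
c13: CDB Mul1=28; issue MUL r0<-Mul1 | r0:Mul1,r1:4,r2:Add2,r3:-13,r4:28
c14: - | r0:Mul1,r1:4,r2:Add2,r3:-13,r4:28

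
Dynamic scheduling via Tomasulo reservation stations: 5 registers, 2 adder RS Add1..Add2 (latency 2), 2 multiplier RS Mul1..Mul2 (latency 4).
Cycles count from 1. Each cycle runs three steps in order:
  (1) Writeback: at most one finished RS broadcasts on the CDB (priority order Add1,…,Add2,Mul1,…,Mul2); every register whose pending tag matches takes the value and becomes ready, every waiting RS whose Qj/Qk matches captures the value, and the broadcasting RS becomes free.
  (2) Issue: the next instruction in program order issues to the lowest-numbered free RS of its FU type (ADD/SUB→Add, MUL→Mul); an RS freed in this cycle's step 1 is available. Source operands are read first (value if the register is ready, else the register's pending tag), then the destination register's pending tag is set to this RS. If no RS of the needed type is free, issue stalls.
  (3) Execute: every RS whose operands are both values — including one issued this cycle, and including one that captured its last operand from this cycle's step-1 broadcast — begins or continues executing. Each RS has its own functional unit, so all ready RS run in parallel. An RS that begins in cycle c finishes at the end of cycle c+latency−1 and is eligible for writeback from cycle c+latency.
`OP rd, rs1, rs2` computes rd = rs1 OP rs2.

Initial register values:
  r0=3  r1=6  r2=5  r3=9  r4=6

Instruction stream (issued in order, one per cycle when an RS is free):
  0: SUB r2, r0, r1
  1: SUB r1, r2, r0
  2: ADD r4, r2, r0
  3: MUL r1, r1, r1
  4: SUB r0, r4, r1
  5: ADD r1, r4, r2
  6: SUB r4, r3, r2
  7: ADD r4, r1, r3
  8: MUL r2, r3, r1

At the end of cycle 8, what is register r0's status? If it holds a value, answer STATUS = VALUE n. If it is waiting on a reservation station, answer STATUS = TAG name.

c1: issue SUB r2<-Add1 | r0:3,r1:6,r2:Add1,r3:9,r4:6
c2: issue SUB r1<-Add2 | r0:3,r1:Add2,r2:Add1,r3:9,r4:6
c3: CDB Add1=-3; issue ADD r4<-Add1 | r0:3,r1:Add2,r2:-3,r3:9,r4:Add1
c4: issue MUL r1<-Mul1 | r0:3,r1:Mul1,r2:-3,r3:9,r4:Add1
c5: CDB Add1=0; issue SUB r0<-Add1 | r0:Add1,r1:Mul1,r2:-3,r3:9,r4:0
c6: CDB Add2=-6; issue ADD r1<-Add2 | r0:Add1,r1:Add2,r2:-3,r3:9,r4:0
c7: stall | r0:Add1,r1:Add2,r2:-3,r3:9,r4:0
c8: CDB Add2=-3; issue SUB r4<-Add2 | r0:Add1,r1:-3,r2:-3,r3:9,r4:Add2

STATUS = TAG Add1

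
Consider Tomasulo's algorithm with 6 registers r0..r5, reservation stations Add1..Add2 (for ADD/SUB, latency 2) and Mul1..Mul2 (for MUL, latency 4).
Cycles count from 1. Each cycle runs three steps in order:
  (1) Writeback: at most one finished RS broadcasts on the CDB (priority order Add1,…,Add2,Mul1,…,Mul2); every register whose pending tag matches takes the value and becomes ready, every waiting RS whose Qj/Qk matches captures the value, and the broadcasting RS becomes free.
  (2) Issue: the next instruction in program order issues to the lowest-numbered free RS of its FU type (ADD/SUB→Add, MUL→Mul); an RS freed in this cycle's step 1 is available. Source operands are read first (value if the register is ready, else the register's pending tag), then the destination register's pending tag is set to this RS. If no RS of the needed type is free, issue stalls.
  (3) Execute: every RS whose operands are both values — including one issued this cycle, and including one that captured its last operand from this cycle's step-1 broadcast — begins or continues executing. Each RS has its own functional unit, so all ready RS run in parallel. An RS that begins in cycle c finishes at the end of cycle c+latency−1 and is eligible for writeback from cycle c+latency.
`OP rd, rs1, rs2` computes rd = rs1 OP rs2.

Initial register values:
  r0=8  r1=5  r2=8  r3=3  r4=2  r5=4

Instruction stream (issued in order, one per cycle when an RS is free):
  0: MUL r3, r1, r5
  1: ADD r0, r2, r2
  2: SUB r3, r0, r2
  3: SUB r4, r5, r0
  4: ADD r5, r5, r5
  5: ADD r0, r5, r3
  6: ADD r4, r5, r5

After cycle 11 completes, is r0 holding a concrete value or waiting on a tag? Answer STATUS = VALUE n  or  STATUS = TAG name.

  c1: issue MUL r3<-Mul1  regs: r0:8,r1:5,r2:8,r3:Mul1,r4:2,r5:4
  c2: issue ADD r0<-Add1  regs: r0:Add1,r1:5,r2:8,r3:Mul1,r4:2,r5:4
  c3: issue SUB r3<-Add2  regs: r0:Add1,r1:5,r2:8,r3:Add2,r4:2,r5:4
  c4: CDB Add1=16; issue SUB r4<-Add1  regs: r0:16,r1:5,r2:8,r3:Add2,r4:Add1,r5:4
  c5: CDB Mul1=20; stall  regs: r0:16,r1:5,r2:8,r3:Add2,r4:Add1,r5:4
  c6: CDB Add1=-12; issue ADD r5<-Add1  regs: r0:16,r1:5,r2:8,r3:Add2,r4:-12,r5:Add1
  c7: CDB Add2=8; issue ADD r0<-Add2  regs: r0:Add2,r1:5,r2:8,r3:8,r4:-12,r5:Add1
  c8: CDB Add1=8; issue ADD r4<-Add1  regs: r0:Add2,r1:5,r2:8,r3:8,r4:Add1,r5:8
  c9: -  regs: r0:Add2,r1:5,r2:8,r3:8,r4:Add1,r5:8
  c10: CDB Add1=16  regs: r0:Add2,r1:5,r2:8,r3:8,r4:16,r5:8
  c11: CDB Add2=16  regs: r0:16,r1:5,r2:8,r3:8,r4:16,r5:8

STATUS = VALUE 16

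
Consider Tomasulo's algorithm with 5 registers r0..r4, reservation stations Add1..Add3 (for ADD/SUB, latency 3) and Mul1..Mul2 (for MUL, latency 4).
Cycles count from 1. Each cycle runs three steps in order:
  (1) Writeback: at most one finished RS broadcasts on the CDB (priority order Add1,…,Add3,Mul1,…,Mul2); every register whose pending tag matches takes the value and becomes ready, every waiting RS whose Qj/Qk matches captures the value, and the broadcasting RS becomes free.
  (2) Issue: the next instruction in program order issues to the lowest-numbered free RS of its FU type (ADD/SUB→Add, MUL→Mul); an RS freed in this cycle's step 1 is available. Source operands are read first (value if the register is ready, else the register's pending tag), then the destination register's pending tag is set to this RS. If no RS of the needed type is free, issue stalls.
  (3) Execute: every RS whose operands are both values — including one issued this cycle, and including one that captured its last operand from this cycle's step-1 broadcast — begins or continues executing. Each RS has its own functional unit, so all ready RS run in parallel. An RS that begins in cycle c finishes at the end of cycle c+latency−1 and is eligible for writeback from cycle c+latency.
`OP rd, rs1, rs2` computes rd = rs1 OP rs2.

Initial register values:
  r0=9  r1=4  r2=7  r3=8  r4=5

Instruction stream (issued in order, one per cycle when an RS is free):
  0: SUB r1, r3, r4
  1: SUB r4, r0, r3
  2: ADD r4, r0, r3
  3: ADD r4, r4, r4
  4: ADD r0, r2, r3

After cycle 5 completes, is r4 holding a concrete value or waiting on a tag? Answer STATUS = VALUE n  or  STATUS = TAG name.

c1: issue SUB r1<-Add1 | r0:9,r1:Add1,r2:7,r3:8,r4:5
c2: issue SUB r4<-Add2 | r0:9,r1:Add1,r2:7,r3:8,r4:Add2
c3: issue ADD r4<-Add3 | r0:9,r1:Add1,r2:7,r3:8,r4:Add3
c4: CDB Add1=3; issue ADD r4<-Add1 | r0:9,r1:3,r2:7,r3:8,r4:Add1
c5: CDB Add2=1; issue ADD r0<-Add2 | r0:Add2,r1:3,r2:7,r3:8,r4:Add1

STATUS = TAG Add1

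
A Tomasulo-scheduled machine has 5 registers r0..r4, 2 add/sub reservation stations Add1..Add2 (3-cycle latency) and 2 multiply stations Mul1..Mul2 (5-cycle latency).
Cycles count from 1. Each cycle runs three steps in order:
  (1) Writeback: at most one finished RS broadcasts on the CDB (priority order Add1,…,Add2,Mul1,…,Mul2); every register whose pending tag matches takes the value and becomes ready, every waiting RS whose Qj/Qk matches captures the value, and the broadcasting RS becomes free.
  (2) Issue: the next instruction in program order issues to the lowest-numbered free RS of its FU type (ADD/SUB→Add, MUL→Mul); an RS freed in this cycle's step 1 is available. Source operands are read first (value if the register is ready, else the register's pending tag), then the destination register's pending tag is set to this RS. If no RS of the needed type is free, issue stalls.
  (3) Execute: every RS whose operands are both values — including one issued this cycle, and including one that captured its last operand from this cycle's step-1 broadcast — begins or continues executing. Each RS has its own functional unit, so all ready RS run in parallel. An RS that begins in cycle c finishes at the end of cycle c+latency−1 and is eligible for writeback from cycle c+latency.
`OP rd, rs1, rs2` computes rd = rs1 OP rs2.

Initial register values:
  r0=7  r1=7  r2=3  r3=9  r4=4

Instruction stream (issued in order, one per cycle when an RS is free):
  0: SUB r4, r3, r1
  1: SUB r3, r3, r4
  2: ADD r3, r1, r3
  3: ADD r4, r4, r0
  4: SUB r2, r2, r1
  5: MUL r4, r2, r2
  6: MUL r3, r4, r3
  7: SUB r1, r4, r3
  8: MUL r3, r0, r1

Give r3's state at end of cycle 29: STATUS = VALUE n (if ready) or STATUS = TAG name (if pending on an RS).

cycle 1: issue SUB r4<-Add1 // r0:7,r1:7,r2:3,r3:9,r4:Add1
cycle 2: issue SUB r3<-Add2 // r0:7,r1:7,r2:3,r3:Add2,r4:Add1
cycle 3: stall // r0:7,r1:7,r2:3,r3:Add2,r4:Add1
cycle 4: CDB Add1=2; issue ADD r3<-Add1 // r0:7,r1:7,r2:3,r3:Add1,r4:2
cycle 5: stall // r0:7,r1:7,r2:3,r3:Add1,r4:2
cycle 6: stall // r0:7,r1:7,r2:3,r3:Add1,r4:2
cycle 7: CDB Add2=7; issue ADD r4<-Add2 // r0:7,r1:7,r2:3,r3:Add1,r4:Add2
cycle 8: stall // r0:7,r1:7,r2:3,r3:Add1,r4:Add2
cycle 9: stall // r0:7,r1:7,r2:3,r3:Add1,r4:Add2
cycle 10: CDB Add1=14; issue SUB r2<-Add1 // r0:7,r1:7,r2:Add1,r3:14,r4:Add2
cycle 11: CDB Add2=9; issue MUL r4<-Mul1 // r0:7,r1:7,r2:Add1,r3:14,r4:Mul1
cycle 12: issue MUL r3<-Mul2 // r0:7,r1:7,r2:Add1,r3:Mul2,r4:Mul1
cycle 13: CDB Add1=-4; issue SUB r1<-Add1 // r0:7,r1:Add1,r2:-4,r3:Mul2,r4:Mul1
cycle 14: stall // r0:7,r1:Add1,r2:-4,r3:Mul2,r4:Mul1
cycle 15: stall // r0:7,r1:Add1,r2:-4,r3:Mul2,r4:Mul1
cycle 16: stall // r0:7,r1:Add1,r2:-4,r3:Mul2,r4:Mul1
cycle 17: stall // r0:7,r1:Add1,r2:-4,r3:Mul2,r4:Mul1
cycle 18: CDB Mul1=16; issue MUL r3<-Mul1 // r0:7,r1:Add1,r2:-4,r3:Mul1,r4:16
cycle 19: - // r0:7,r1:Add1,r2:-4,r3:Mul1,r4:16
cycle 20: - // r0:7,r1:Add1,r2:-4,r3:Mul1,r4:16
cycle 21: - // r0:7,r1:Add1,r2:-4,r3:Mul1,r4:16
cycle 22: - // r0:7,r1:Add1,r2:-4,r3:Mul1,r4:16
cycle 23: CDB Mul2=224 // r0:7,r1:Add1,r2:-4,r3:Mul1,r4:16
cycle 24: - // r0:7,r1:Add1,r2:-4,r3:Mul1,r4:16
cycle 25: - // r0:7,r1:Add1,r2:-4,r3:Mul1,r4:16
cycle 26: CDB Add1=-208 // r0:7,r1:-208,r2:-4,r3:Mul1,r4:16
cycle 27: - // r0:7,r1:-208,r2:-4,r3:Mul1,r4:16
cycle 28: - // r0:7,r1:-208,r2:-4,r3:Mul1,r4:16
cycle 29: - // r0:7,r1:-208,r2:-4,r3:Mul1,r4:16

STATUS = TAG Mul1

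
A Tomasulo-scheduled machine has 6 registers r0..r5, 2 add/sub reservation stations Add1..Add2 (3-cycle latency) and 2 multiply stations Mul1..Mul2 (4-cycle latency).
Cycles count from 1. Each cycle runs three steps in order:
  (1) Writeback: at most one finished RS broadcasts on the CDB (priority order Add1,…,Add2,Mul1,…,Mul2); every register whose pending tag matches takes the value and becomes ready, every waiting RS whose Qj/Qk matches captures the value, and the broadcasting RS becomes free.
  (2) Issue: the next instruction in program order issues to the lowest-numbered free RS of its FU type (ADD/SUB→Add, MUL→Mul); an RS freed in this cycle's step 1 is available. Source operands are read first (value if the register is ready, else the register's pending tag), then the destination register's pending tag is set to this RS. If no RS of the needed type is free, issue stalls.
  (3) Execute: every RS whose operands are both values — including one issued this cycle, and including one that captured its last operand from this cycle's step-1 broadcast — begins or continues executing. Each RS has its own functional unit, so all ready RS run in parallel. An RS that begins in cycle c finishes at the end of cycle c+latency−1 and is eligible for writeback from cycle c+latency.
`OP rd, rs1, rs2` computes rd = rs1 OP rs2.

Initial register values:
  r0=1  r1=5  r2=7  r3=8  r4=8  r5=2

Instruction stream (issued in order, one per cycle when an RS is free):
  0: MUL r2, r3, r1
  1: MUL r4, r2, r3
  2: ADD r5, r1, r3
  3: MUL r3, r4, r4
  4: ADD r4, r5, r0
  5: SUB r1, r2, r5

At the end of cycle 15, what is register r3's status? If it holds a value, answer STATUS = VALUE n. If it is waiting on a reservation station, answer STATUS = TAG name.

  c1: issue MUL r2<-Mul1  regs: r0:1,r1:5,r2:Mul1,r3:8,r4:8,r5:2
  c2: issue MUL r4<-Mul2  regs: r0:1,r1:5,r2:Mul1,r3:8,r4:Mul2,r5:2
  c3: issue ADD r5<-Add1  regs: r0:1,r1:5,r2:Mul1,r3:8,r4:Mul2,r5:Add1
  c4: stall  regs: r0:1,r1:5,r2:Mul1,r3:8,r4:Mul2,r5:Add1
  c5: CDB Mul1=40; issue MUL r3<-Mul1  regs: r0:1,r1:5,r2:40,r3:Mul1,r4:Mul2,r5:Add1
  c6: CDB Add1=13; issue ADD r4<-Add1  regs: r0:1,r1:5,r2:40,r3:Mul1,r4:Add1,r5:13
  c7: issue SUB r1<-Add2  regs: r0:1,r1:Add2,r2:40,r3:Mul1,r4:Add1,r5:13
  c8: -  regs: r0:1,r1:Add2,r2:40,r3:Mul1,r4:Add1,r5:13
  c9: CDB Add1=14  regs: r0:1,r1:Add2,r2:40,r3:Mul1,r4:14,r5:13
  c10: CDB Add2=27  regs: r0:1,r1:27,r2:40,r3:Mul1,r4:14,r5:13
  c11: CDB Mul2=320  regs: r0:1,r1:27,r2:40,r3:Mul1,r4:14,r5:13
  c12: -  regs: r0:1,r1:27,r2:40,r3:Mul1,r4:14,r5:13
  c13: -  regs: r0:1,r1:27,r2:40,r3:Mul1,r4:14,r5:13
  c14: -  regs: r0:1,r1:27,r2:40,r3:Mul1,r4:14,r5:13
  c15: CDB Mul1=102400  regs: r0:1,r1:27,r2:40,r3:102400,r4:14,r5:13

STATUS = VALUE 102400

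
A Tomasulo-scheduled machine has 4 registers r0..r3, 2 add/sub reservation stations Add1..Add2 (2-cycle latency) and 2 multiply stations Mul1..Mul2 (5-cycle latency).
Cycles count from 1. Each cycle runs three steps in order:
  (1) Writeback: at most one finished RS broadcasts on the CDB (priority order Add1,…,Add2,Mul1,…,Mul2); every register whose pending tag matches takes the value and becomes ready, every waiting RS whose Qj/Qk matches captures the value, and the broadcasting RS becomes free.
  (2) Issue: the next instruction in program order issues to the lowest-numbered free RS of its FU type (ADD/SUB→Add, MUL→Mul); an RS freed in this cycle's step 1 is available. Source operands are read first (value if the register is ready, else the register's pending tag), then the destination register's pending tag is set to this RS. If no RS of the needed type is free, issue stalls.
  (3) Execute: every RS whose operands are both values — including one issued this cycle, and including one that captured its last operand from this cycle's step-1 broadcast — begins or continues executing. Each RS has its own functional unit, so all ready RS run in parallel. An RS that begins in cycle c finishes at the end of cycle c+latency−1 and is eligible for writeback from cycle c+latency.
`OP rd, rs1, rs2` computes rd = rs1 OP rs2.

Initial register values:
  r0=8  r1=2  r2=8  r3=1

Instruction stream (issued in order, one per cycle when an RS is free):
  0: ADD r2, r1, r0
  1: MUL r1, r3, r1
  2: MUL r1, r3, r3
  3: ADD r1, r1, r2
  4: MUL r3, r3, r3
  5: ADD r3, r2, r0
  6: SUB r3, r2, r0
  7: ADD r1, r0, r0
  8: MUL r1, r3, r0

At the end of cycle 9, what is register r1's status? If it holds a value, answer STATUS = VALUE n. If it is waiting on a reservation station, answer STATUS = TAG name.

STATUS = TAG Add1

  c1: issue ADD r2<-Add1  regs: r0:8,r1:2,r2:Add1,r3:1
  c2: issue MUL r1<-Mul1  regs: r0:8,r1:Mul1,r2:Add1,r3:1
  c3: CDB Add1=10; issue MUL r1<-Mul2  regs: r0:8,r1:Mul2,r2:10,r3:1
  c4: issue ADD r1<-Add1  regs: r0:8,r1:Add1,r2:10,r3:1
  c5: stall  regs: r0:8,r1:Add1,r2:10,r3:1
  c6: stall  regs: r0:8,r1:Add1,r2:10,r3:1
  c7: CDB Mul1=2; issue MUL r3<-Mul1  regs: r0:8,r1:Add1,r2:10,r3:Mul1
  c8: CDB Mul2=1; issue ADD r3<-Add2  regs: r0:8,r1:Add1,r2:10,r3:Add2
  c9: stall  regs: r0:8,r1:Add1,r2:10,r3:Add2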